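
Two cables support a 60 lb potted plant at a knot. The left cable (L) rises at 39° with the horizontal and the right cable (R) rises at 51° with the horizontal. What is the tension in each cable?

ΣF_x = 0: −T_L·cos39° + T_R·cos51° = 0 → T_R = 1.2349·T_L.
ΣF_y = 0: T_L·sin39° + T_R·sin51° = 60.
Substitute: T_L·(0.62932 + 1.2349·0.777146) = 60 → T_L = 37.7592 ≈ 37.76 lb.
Then T_R = 1.2349 × 37.7592 = 46.63 lb.

T_L = 37.76 lb, T_R = 46.63 lb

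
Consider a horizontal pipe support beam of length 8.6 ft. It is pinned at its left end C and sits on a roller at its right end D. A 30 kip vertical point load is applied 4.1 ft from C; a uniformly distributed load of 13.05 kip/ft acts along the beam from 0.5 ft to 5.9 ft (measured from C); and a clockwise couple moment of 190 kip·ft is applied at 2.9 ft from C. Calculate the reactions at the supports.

C_x = 0, C_y = 37.85 kip, D_y = 62.62 kip

Resultant of the distributed load: 13.05 × 5.4 = 70.47 kip at 3.2 ft from C.
Taking moments about C: D_y·8.6 − 30·4.1 − (13.05·5.4)·3.2 − 190 = 0 → D_y = 538.504/8.6 = 62.6167 ≈ 62.62 kip.
ΣF_y = 0: C_y + 62.6167 − 30 − 13.05·5.4 = 0 → C_y = 37.85 kip.
ΣF_x = 0: no horizontal applied forces, so C_x = 0.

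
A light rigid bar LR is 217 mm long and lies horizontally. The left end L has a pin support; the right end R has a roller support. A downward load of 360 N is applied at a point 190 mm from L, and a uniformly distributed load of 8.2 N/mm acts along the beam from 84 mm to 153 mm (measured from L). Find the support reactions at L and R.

Resultant of the distributed load: 8.2 × 69 = 565.8 N at 118.5 mm from L.
ΣM about L: R_y·217 − 360·190 − (8.2·69)·118.5 = 0 → R_y = 135447.3/217 = 624.181 ≈ 624.2 N.
ΣF_y = 0: L_y + 624.181 − 360 − 8.2·69 = 0 → L_y = 301.6 N.
ΣF_x = 0: no horizontal applied forces, so L_x = 0.

L_x = 0, L_y = 301.6 N, R_y = 624.2 N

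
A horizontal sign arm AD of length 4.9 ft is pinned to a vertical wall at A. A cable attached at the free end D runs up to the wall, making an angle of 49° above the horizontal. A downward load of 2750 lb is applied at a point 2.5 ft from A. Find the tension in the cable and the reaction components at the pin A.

T = 1859 lb, A_x = 1220 lb, A_y = 1347 lb

ΣM about A: T·sin49°·4.9 − 2750·2.5 = 0 → T = 6875/(4.9·0.75471) = 1859.07 ≈ 1859 lb.
ΣF_x = 0: A_x − T·cos49° = 0 → A_x = 1859.07 × 0.656059 = 1220 lb.
ΣF_y = 0: A_y + T·sin49° − 2750 = 0 → A_y = 2750 − 1859.07 × 0.75471 = 1347 lb.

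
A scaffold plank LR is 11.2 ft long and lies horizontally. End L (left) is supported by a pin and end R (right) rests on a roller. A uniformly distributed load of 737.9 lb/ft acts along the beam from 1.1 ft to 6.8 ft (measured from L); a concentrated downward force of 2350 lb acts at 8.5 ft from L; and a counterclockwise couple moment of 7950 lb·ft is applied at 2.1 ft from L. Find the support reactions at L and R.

L_x = 0, L_y = 3999 lb, R_y = 2557 lb

Resultant of the distributed load: 737.9 × 5.7 = 4206.03 lb at 3.95 ft from L.
ΣM about L: R_y·11.2 − (737.9·5.7)·3.95 − 2350·8.5 + 7950 = 0 → R_y = 28638.8185/11.2 = 2557.04 ≈ 2557 lb.
ΣF_y = 0: L_y + 2557.04 − 737.9·5.7 − 2350 = 0 → L_y = 3999 lb.
ΣF_x = 0: no horizontal applied forces, so L_x = 0.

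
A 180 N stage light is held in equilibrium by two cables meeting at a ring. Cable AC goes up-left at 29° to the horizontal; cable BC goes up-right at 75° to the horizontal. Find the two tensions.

ΣF_x = 0: −T_AC·cos29° + T_BC·cos75° = 0 → T_BC = 3.37927·T_AC.
ΣF_y = 0: T_AC·sin29° + T_BC·sin75° = 180.
Substitute: T_AC·(0.48481 + 3.37927·0.965926) = 180 → T_AC = 48.0136 ≈ 48.01 N.
Then T_BC = 3.37927 × 48.0136 = 162.3 N.

T_AC = 48.01 N, T_BC = 162.3 N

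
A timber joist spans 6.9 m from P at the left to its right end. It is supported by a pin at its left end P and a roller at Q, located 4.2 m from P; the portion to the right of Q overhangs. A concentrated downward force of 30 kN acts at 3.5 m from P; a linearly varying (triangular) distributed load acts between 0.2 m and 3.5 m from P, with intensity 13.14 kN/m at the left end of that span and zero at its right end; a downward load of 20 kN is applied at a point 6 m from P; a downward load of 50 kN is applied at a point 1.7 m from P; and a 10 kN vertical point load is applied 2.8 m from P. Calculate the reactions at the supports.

P_x = 0, P_y = 44.49 kN, Q_y = 87.19 kN

Resultant of the triangular load: ½ × 13.14 × 3.3 = 21.681 kN, acting at 1.3 m from P (one-third of the span from the peak).
ΣM about P: Q_y·4.2 − 30·3.5 − (½·13.14·3.3)·1.3 − 20·6 − 50·1.7 − 10·2.8 = 0 → Q_y = 366.1853/4.2 = 87.187 ≈ 87.19 kN.
ΣF_y = 0: P_y + 87.187 − 30 − ½·13.14·3.3 − 20 − 50 − 10 = 0 → P_y = 44.49 kN.
ΣF_x = 0: no horizontal applied forces, so P_x = 0.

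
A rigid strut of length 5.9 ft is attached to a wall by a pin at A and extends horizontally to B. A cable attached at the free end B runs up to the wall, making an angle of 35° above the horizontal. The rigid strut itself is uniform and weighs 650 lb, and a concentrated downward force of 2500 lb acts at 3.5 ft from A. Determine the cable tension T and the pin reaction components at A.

T = 3152 lb, A_x = 2582 lb, A_y = 1342 lb

ΣM about A: T·sin35°·5.9 − 650·2.95 − 2500·3.5 = 0 → T = 10667.5/(5.9·0.573576) = 3152.24 ≈ 3152 lb.
ΣF_x = 0: A_x − T·cos35° = 0 → A_x = 3152.24 × 0.819152 = 2582 lb.
ΣF_y = 0: A_y + T·sin35° − 650 − 2500 = 0 → A_y = 3150 − 3152.24 × 0.573576 = 1342 lb.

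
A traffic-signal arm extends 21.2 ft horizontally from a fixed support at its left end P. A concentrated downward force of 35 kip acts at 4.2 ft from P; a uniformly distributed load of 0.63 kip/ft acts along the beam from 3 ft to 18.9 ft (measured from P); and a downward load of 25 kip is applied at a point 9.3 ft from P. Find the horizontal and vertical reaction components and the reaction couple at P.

Resultant of the distributed load: 0.63 × 15.9 = 10.017 kip at 10.95 ft from P.
ΣF_x = 0: P_x = 0.
ΣF_y = 0: P_y − 35 − 0.63·15.9 − 25 = 0 → P_y = 70.02 kip.
ΣM about P: M_P − 35·4.2 − (0.63·15.9)·10.95 − 25·9.3 = 0 → M_P = 489.2 kip·ft.

P_x = 0, P_y = 70.02 kip, M_P = 489.2 kip·ft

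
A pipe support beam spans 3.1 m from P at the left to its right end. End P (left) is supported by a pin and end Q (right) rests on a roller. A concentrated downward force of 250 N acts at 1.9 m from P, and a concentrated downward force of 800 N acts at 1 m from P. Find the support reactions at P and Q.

ΣM about P: Q_y·3.1 − 250·1.9 − 800·1 = 0 → Q_y = 1275/3.1 = 411.29 ≈ 411.3 N.
ΣF_y = 0: P_y + 411.29 − 250 − 800 = 0 → P_y = 638.7 N.
ΣF_x = 0: no horizontal applied forces, so P_x = 0.

P_x = 0, P_y = 638.7 N, Q_y = 411.3 N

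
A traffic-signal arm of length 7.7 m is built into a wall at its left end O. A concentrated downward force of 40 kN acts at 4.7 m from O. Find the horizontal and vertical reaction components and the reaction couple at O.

ΣF_x = 0: O_x = 0.
ΣF_y = 0: O_y − 40 = 0 → O_y = 40.00 kN.
ΣM about O: M_O − 40·4.7 = 0 → M_O = 188.0 kN·m.

O_x = 0, O_y = 40.00 kN, M_O = 188.0 kN·m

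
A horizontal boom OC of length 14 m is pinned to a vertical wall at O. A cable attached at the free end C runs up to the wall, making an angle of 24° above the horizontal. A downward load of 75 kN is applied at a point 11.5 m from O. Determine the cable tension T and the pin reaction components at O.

ΣM about O: T·sin24°·14 − 75·11.5 = 0 → T = 862.5/(14·0.406737) = 151.467 ≈ 151.5 kN.
ΣF_x = 0: O_x − T·cos24° = 0 → O_x = 151.467 × 0.913545 = 138.4 kN.
ΣF_y = 0: O_y + T·sin24° − 75 = 0 → O_y = 75 − 151.467 × 0.406737 = 13.39 kN.

T = 151.5 kN, O_x = 138.4 kN, O_y = 13.39 kN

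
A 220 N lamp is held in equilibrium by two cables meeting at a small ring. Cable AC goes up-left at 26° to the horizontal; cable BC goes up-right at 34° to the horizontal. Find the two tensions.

ΣF_x = 0: −T_AC·cos26° + T_BC·cos34° = 0 → T_BC = 1.08414·T_AC.
ΣF_y = 0: T_AC·sin26° + T_BC·sin34° = 220.
Substitute: T_AC·(0.438371 + 1.08414·0.559193) = 220 → T_AC = 210.604 ≈ 210.6 N.
Then T_BC = 1.08414 × 210.604 = 228.3 N.

T_AC = 210.6 N, T_BC = 228.3 N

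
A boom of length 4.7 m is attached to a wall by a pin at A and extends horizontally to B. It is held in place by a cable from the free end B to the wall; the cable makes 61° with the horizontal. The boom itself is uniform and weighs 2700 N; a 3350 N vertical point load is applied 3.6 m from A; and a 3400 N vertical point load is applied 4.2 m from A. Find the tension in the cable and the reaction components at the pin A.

ΣM about A: T·sin61°·4.7 − 2700·2.35 − 3350·3.6 − 3400·4.2 = 0 → T = 32685/(4.7·0.87462) = 7951.17 ≈ 7951 N.
ΣF_x = 0: A_x − T·cos61° = 0 → A_x = 7951.17 × 0.48481 = 3855 N.
ΣF_y = 0: A_y + T·sin61° − 2700 − 3350 − 3400 = 0 → A_y = 9450 − 7951.17 × 0.87462 = 2496 N.

T = 7951 N, A_x = 3855 N, A_y = 2496 N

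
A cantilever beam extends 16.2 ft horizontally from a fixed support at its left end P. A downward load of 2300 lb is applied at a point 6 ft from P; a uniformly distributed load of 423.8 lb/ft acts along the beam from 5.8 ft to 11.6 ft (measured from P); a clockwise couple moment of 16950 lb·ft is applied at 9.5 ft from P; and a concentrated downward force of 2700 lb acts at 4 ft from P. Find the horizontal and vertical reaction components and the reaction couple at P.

P_x = 0, P_y = 7458 lb, M_P = 62930 lb·ft

Resultant of the distributed load: 423.8 × 5.8 = 2458.04 lb at 8.7 ft from P.
ΣF_x = 0: P_x = 0.
ΣF_y = 0: P_y − 2300 − 423.8·5.8 − 2700 = 0 → P_y = 7458 lb.
ΣM about P: M_P − 2300·6 − (423.8·5.8)·8.7 − 16950 − 2700·4 = 0 → M_P = 62930 lb·ft.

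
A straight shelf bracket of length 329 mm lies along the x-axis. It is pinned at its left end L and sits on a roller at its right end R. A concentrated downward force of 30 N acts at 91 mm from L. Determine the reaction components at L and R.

L_x = 0, L_y = 21.70 N, R_y = 8.298 N

Taking moments about L: R_y·329 − 30·91 = 0 → R_y = 2730/329 = 8.29787 ≈ 8.298 N.
ΣF_y = 0: L_y + 8.29787 − 30 = 0 → L_y = 21.70 N.
ΣF_x = 0: no horizontal applied forces, so L_x = 0.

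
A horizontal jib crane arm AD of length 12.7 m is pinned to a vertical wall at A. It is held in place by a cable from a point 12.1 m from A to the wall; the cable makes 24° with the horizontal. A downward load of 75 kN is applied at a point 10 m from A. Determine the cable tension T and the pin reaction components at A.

ΣM about A: T·sin24°·12.1 − 75·10 = 0 → T = 750/(12.1·0.406737) = 152.392 ≈ 152.4 kN.
ΣF_x = 0: A_x − T·cos24° = 0 → A_x = 152.392 × 0.913545 = 139.2 kN.
ΣF_y = 0: A_y + T·sin24° − 75 = 0 → A_y = 75 − 152.392 × 0.406737 = 13.02 kN.

T = 152.4 kN, A_x = 139.2 kN, A_y = 13.02 kN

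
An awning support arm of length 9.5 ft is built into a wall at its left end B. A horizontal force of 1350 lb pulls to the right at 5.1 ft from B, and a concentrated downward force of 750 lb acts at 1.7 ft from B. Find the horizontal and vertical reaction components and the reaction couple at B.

B_x = -1350 lb, B_y = 750.0 lb, M_B = 1275 lb·ft

ΣF_x = 0: B_x + 1350 = 0 → B_x = -1350 lb.
ΣF_y = 0: B_y − 750 = 0 → B_y = 750.0 lb.
ΣM about B: M_B − 750·1.7 = 0 → M_B = 1275 lb·ft.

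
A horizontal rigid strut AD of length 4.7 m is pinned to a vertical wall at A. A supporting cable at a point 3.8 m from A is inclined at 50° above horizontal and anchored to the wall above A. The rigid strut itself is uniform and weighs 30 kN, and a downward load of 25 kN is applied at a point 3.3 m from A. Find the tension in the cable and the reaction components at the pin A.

ΣM about A: T·sin50°·3.8 − 30·2.35 − 25·3.3 = 0 → T = 153/(3.8·0.766044) = 52.5599 ≈ 52.56 kN.
ΣF_x = 0: A_x − T·cos50° = 0 → A_x = 52.5599 × 0.642788 = 33.78 kN.
ΣF_y = 0: A_y + T·sin50° − 30 − 25 = 0 → A_y = 55 − 52.5599 × 0.766044 = 14.74 kN.

T = 52.56 kN, A_x = 33.78 kN, A_y = 14.74 kN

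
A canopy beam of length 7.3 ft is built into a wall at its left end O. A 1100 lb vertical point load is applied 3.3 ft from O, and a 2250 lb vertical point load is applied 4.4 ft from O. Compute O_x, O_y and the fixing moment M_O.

O_x = 0, O_y = 3350 lb, M_O = 13530 lb·ft

ΣF_x = 0: O_x = 0.
ΣF_y = 0: O_y − 1100 − 2250 = 0 → O_y = 3350 lb.
ΣM about O: M_O − 1100·3.3 − 2250·4.4 = 0 → M_O = 13530 lb·ft.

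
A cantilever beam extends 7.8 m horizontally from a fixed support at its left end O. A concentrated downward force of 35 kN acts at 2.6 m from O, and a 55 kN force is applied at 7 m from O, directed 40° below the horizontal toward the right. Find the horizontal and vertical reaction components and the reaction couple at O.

ΣF_x = 0: O_x + 55·cos40° = 0 → O_x = -42.13 kN.
ΣF_y = 0: O_y − 35 − 55·sin40° = 0 → O_y = 70.35 kN.
ΣM about O: M_O − 35·2.6 − 55·sin40°·7 = 0 → M_O = 338.5 kN·m.

O_x = -42.13 kN, O_y = 70.35 kN, M_O = 338.5 kN·m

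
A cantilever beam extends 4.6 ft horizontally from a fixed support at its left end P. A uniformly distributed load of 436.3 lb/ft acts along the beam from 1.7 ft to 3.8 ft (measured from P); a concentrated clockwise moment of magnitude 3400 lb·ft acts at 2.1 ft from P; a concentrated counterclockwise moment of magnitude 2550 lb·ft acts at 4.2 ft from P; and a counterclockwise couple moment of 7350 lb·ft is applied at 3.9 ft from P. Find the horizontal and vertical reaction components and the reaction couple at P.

P_x = 0, P_y = 916.2 lb, M_P = -3980 lb·ft

Resultant of the distributed load: 436.3 × 2.1 = 916.23 lb at 2.75 ft from P.
ΣF_x = 0: P_x = 0.
ΣF_y = 0: P_y − 436.3·2.1 = 0 → P_y = 916.2 lb.
ΣM about P: M_P − (436.3·2.1)·2.75 − 3400 + 2550 + 7350 = 0 → M_P = -3980 lb·ft.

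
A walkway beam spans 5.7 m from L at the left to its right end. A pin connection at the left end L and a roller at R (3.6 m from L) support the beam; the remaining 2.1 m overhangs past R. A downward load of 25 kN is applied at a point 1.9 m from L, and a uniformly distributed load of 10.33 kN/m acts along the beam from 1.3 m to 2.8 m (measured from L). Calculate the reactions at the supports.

L_x = 0, L_y = 18.48 kN, R_y = 22.02 kN

Resultant of the distributed load: 10.33 × 1.5 = 15.495 kN at 2.05 m from L.
Moments about L: R_y·3.6 − 25·1.9 − (10.33·1.5)·2.05 = 0 → R_y = 79.26475/3.6 = 22.018 ≈ 22.02 kN.
ΣF_y = 0: L_y + 22.018 − 25 − 10.33·1.5 = 0 → L_y = 18.48 kN.
ΣF_x = 0: no horizontal applied forces, so L_x = 0.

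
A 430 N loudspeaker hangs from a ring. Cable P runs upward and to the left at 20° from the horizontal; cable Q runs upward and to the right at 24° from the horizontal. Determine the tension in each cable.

ΣF_x = 0: −T_P·cos20° + T_Q·cos24° = 0 → T_Q = 1.02862·T_P.
ΣF_y = 0: T_P·sin20° + T_Q·sin24° = 430.
Substitute: T_P·(0.34202 + 1.02862·0.406737) = 430 → T_P = 565.493 ≈ 565.5 N.
Then T_Q = 1.02862 × 565.493 = 581.7 N.

T_P = 565.5 N, T_Q = 581.7 N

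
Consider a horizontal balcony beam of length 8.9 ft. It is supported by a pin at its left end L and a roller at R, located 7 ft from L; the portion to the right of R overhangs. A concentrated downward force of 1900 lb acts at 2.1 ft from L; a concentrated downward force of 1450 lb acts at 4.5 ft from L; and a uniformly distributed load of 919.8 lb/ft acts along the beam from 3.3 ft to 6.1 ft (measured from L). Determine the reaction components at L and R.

Resultant of the distributed load: 919.8 × 2.8 = 2575.44 lb at 4.7 ft from L.
Taking moments about L: R_y·7 − 1900·2.1 − 1450·4.5 − (919.8·2.8)·4.7 = 0 → R_y = 22619.568/7 = 3231.37 ≈ 3231 lb.
ΣF_y = 0: L_y + 3231.37 − 1900 − 1450 − 919.8·2.8 = 0 → L_y = 2694 lb.
ΣF_x = 0: no horizontal applied forces, so L_x = 0.

L_x = 0, L_y = 2694 lb, R_y = 3231 lb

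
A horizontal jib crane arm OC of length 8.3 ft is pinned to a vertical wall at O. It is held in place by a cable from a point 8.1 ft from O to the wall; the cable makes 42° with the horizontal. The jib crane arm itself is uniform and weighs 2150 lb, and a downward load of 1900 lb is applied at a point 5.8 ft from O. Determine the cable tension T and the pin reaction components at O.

ΣM about O: T·sin42°·8.1 − 2150·4.15 − 1900·5.8 = 0 → T = 19942.5/(8.1·0.669131) = 3679.45 ≈ 3679 lb.
ΣF_x = 0: O_x − T·cos42° = 0 → O_x = 3679.45 × 0.743145 = 2734 lb.
ΣF_y = 0: O_y + T·sin42° − 2150 − 1900 = 0 → O_y = 4050 − 3679.45 × 0.669131 = 1588 lb.

T = 3679 lb, O_x = 2734 lb, O_y = 1588 lb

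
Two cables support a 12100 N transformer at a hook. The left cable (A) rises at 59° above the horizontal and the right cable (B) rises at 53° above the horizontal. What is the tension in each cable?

T_A = 7854 N, T_B = 6721 N

ΣF_x = 0: −T_A·cos59° + T_B·cos53° = 0 → T_B = 0.855808·T_A.
ΣF_y = 0: T_A·sin59° + T_B·sin53° = 12100.
Substitute: T_A·(0.857167 + 0.855808·0.798636) = 12100 → T_A = 7853.85 ≈ 7854 N.
Then T_B = 0.855808 × 7853.85 = 6721 N.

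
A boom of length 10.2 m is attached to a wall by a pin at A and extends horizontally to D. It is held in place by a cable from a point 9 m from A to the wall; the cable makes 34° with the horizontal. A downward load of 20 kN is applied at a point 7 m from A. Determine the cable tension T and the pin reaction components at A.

ΣM about A: T·sin34°·9 − 20·7 = 0 → T = 140/(9·0.559193) = 27.8179 ≈ 27.82 kN.
ΣF_x = 0: A_x − T·cos34° = 0 → A_x = 27.8179 × 0.829038 = 23.06 kN.
ΣF_y = 0: A_y + T·sin34° − 20 = 0 → A_y = 20 − 27.8179 × 0.559193 = 4.444 kN.

T = 27.82 kN, A_x = 23.06 kN, A_y = 4.444 kN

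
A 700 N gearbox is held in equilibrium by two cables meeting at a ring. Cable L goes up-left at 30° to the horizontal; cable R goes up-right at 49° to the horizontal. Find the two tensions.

ΣF_x = 0: −T_L·cos30° + T_R·cos49° = 0 → T_R = 1.32004·T_L.
ΣF_y = 0: T_L·sin30° + T_R·sin49° = 700.
Substitute: T_L·(0.5 + 1.32004·0.75471) = 700 → T_L = 467.837 ≈ 467.8 N.
Then T_R = 1.32004 × 467.837 = 617.6 N.

T_L = 467.8 N, T_R = 617.6 N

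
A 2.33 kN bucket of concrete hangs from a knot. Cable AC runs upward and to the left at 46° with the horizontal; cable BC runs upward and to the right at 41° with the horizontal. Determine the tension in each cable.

ΣF_x = 0: −T_AC·cos46° + T_BC·cos41° = 0 → T_BC = 0.920431·T_AC.
ΣF_y = 0: T_AC·sin46° + T_BC·sin41° = 2.33.
Substitute: T_AC·(0.71934 + 0.920431·0.656059) = 2.33 → T_AC = 1.76089 ≈ 1.761 kN.
Then T_BC = 0.920431 × 1.76089 = 1.621 kN.

T_AC = 1.761 kN, T_BC = 1.621 kN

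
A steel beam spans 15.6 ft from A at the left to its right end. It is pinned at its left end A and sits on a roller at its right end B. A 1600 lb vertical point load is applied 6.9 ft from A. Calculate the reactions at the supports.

Moments about A: B_y·15.6 − 1600·6.9 = 0 → B_y = 11040/15.6 = 707.692 ≈ 707.7 lb.
ΣF_y = 0: A_y + 707.692 − 1600 = 0 → A_y = 892.3 lb.
ΣF_x = 0: no horizontal applied forces, so A_x = 0.

A_x = 0, A_y = 892.3 lb, B_y = 707.7 lb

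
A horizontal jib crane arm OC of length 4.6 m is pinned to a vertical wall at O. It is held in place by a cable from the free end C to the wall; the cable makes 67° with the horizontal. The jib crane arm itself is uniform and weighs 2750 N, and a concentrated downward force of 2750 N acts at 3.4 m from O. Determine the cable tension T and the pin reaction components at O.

ΣM about O: T·sin67°·4.6 − 2750·2.3 − 2750·3.4 = 0 → T = 15675/(4.6·0.920505) = 3701.89 ≈ 3702 N.
ΣF_x = 0: O_x − T·cos67° = 0 → O_x = 3701.89 × 0.390731 = 1446 N.
ΣF_y = 0: O_y + T·sin67° − 2750 − 2750 = 0 → O_y = 5500 − 3701.89 × 0.920505 = 2092 N.

T = 3702 N, O_x = 1446 N, O_y = 2092 N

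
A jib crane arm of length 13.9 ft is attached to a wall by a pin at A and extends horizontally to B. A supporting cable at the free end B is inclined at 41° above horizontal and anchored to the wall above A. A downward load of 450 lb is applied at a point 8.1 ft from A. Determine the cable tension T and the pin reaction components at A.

ΣM about A: T·sin41°·13.9 − 450·8.1 = 0 → T = 3645/(13.9·0.656059) = 399.705 ≈ 399.7 lb.
ΣF_x = 0: A_x − T·cos41° = 0 → A_x = 399.705 × 0.75471 = 301.7 lb.
ΣF_y = 0: A_y + T·sin41° − 450 = 0 → A_y = 450 − 399.705 × 0.656059 = 187.8 lb.

T = 399.7 lb, A_x = 301.7 lb, A_y = 187.8 lb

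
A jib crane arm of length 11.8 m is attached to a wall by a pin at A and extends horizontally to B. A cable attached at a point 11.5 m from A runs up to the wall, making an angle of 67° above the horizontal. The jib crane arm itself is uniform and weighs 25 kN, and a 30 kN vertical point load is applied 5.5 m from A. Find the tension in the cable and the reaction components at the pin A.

ΣM about A: T·sin67°·11.5 − 25·5.9 − 30·5.5 = 0 → T = 312.5/(11.5·0.920505) = 29.5207 ≈ 29.52 kN.
ΣF_x = 0: A_x − T·cos67° = 0 → A_x = 29.5207 × 0.390731 = 11.53 kN.
ΣF_y = 0: A_y + T·sin67° − 25 − 30 = 0 → A_y = 55 − 29.5207 × 0.920505 = 27.83 kN.

T = 29.52 kN, A_x = 11.53 kN, A_y = 27.83 kN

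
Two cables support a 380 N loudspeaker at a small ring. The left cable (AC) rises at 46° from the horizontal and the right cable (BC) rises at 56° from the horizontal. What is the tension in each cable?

ΣF_x = 0: −T_AC·cos46° + T_BC·cos56° = 0 → T_BC = 1.24225·T_AC.
ΣF_y = 0: T_AC·sin46° + T_BC·sin56° = 380.
Substitute: T_AC·(0.71934 + 1.24225·0.829038) = 380 → T_AC = 217.241 ≈ 217.2 N.
Then T_BC = 1.24225 × 217.241 = 269.9 N.

T_AC = 217.2 N, T_BC = 269.9 N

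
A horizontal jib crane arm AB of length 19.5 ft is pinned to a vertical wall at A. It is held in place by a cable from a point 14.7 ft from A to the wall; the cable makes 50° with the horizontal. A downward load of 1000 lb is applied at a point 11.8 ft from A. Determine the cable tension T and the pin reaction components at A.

ΣM about A: T·sin50°·14.7 − 1000·11.8 = 0 → T = 11800/(14.7·0.766044) = 1047.88 ≈ 1048 lb.
ΣF_x = 0: A_x − T·cos50° = 0 → A_x = 1047.88 × 0.642788 = 673.6 lb.
ΣF_y = 0: A_y + T·sin50° − 1000 = 0 → A_y = 1000 − 1047.88 × 0.766044 = 197.3 lb.

T = 1048 lb, A_x = 673.6 lb, A_y = 197.3 lb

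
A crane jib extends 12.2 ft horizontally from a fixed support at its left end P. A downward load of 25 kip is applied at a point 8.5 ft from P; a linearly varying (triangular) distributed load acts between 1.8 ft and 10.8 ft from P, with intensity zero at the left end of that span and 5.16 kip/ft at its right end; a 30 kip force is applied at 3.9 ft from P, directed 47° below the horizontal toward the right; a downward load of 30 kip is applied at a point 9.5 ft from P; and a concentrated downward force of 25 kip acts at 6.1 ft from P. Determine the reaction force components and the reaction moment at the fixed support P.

P_x = -20.46 kip, P_y = 125.2 kip, M_P = 916.7 kip·ft

Resultant of the triangular load: ½ × 5.16 × 9 = 23.22 kip, acting at 7.8 ft from P (one-third of the span from the peak).
ΣF_x = 0: P_x + 30·cos47° = 0 → P_x = -20.46 kip.
ΣF_y = 0: P_y − 25 − ½·5.16·9 − 30·sin47° − 30 − 25 = 0 → P_y = 125.2 kip.
ΣM about P: M_P − 25·8.5 − (½·5.16·9)·7.8 − 30·sin47°·3.9 − 30·9.5 − 25·6.1 = 0 → M_P = 916.7 kip·ft.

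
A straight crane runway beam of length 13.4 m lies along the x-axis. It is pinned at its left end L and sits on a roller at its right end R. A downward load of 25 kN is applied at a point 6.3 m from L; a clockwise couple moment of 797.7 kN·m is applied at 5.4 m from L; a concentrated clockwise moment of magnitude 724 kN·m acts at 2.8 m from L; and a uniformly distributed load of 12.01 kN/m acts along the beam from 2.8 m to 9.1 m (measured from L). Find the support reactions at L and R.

L_x = 0, L_y = -58.25 kN, R_y = 158.9 kN

Resultant of the distributed load: 12.01 × 6.3 = 75.663 kN at 5.95 m from L.
ΣM about L: R_y·13.4 − 25·6.3 − 797.7 − 724 − (12.01·6.3)·5.95 = 0 → R_y = 2129.39485/13.4 = 158.91 ≈ 158.9 kN.
ΣF_y = 0: L_y + 158.91 − 25 − 12.01·6.3 = 0 → L_y = -58.25 kN.
ΣF_x = 0: no horizontal applied forces, so L_x = 0.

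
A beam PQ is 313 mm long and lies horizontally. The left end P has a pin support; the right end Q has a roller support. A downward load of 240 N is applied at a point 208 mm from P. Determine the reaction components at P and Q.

P_x = 0, P_y = 80.51 N, Q_y = 159.5 N

Moments about P: Q_y·313 − 240·208 = 0 → Q_y = 49920/313 = 159.489 ≈ 159.5 N.
ΣF_y = 0: P_y + 159.489 − 240 = 0 → P_y = 80.51 N.
ΣF_x = 0: no horizontal applied forces, so P_x = 0.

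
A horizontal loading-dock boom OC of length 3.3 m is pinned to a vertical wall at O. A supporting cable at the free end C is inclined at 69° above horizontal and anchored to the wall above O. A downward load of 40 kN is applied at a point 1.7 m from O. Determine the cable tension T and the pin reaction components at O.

ΣM about O: T·sin69°·3.3 − 40·1.7 = 0 → T = 68/(3.3·0.93358) = 22.0721 ≈ 22.07 kN.
ΣF_x = 0: O_x − T·cos69° = 0 → O_x = 22.0721 × 0.358368 = 7.910 kN.
ΣF_y = 0: O_y + T·sin69° − 40 = 0 → O_y = 40 − 22.0721 × 0.93358 = 19.39 kN.

T = 22.07 kN, O_x = 7.910 kN, O_y = 19.39 kN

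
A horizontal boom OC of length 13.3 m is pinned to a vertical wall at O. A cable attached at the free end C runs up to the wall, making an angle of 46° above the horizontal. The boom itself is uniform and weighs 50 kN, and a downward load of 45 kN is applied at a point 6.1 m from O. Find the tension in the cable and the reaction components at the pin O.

ΣM about O: T·sin46°·13.3 − 50·6.65 − 45·6.1 = 0 → T = 607/(13.3·0.71934) = 63.4458 ≈ 63.45 kN.
ΣF_x = 0: O_x − T·cos46° = 0 → O_x = 63.4458 × 0.694658 = 44.07 kN.
ΣF_y = 0: O_y + T·sin46° − 50 − 45 = 0 → O_y = 95 − 63.4458 × 0.71934 = 49.36 kN.

T = 63.45 kN, O_x = 44.07 kN, O_y = 49.36 kN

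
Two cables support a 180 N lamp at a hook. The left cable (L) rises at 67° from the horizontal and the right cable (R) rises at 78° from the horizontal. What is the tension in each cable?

T_L = 65.25 N, T_R = 122.6 N

ΣF_x = 0: −T_L·cos67° + T_R·cos78° = 0 → T_R = 1.87931·T_L.
ΣF_y = 0: T_L·sin67° + T_R·sin78° = 180.
Substitute: T_L·(0.920505 + 1.87931·0.978148) = 180 → T_L = 65.247 ≈ 65.25 N.
Then T_R = 1.87931 × 65.247 = 122.6 N.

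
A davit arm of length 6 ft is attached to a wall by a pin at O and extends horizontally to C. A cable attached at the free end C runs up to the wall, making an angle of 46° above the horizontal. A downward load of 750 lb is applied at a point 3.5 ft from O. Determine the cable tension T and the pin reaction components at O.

T = 608.2 lb, O_x = 422.5 lb, O_y = 312.5 lb

ΣM about O: T·sin46°·6 − 750·3.5 = 0 → T = 2625/(6·0.71934) = 608.196 ≈ 608.2 lb.
ΣF_x = 0: O_x − T·cos46° = 0 → O_x = 608.196 × 0.694658 = 422.5 lb.
ΣF_y = 0: O_y + T·sin46° − 750 = 0 → O_y = 750 − 608.196 × 0.71934 = 312.5 lb.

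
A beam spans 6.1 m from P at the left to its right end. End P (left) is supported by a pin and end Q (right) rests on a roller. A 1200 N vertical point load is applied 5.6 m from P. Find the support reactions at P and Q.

P_x = 0, P_y = 98.36 N, Q_y = 1102 N

Taking moments about P: Q_y·6.1 − 1200·5.6 = 0 → Q_y = 6720/6.1 = 1101.64 ≈ 1102 N.
ΣF_y = 0: P_y + 1101.64 − 1200 = 0 → P_y = 98.36 N.
ΣF_x = 0: no horizontal applied forces, so P_x = 0.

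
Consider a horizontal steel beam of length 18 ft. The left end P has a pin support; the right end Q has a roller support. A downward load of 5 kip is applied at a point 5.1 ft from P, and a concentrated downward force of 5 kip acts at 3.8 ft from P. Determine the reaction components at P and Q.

P_x = 0, P_y = 7.528 kip, Q_y = 2.472 kip

ΣM about P: Q_y·18 − 5·5.1 − 5·3.8 = 0 → Q_y = 44.5/18 = 2.47222 ≈ 2.472 kip.
ΣF_y = 0: P_y + 2.47222 − 5 − 5 = 0 → P_y = 7.528 kip.
ΣF_x = 0: no horizontal applied forces, so P_x = 0.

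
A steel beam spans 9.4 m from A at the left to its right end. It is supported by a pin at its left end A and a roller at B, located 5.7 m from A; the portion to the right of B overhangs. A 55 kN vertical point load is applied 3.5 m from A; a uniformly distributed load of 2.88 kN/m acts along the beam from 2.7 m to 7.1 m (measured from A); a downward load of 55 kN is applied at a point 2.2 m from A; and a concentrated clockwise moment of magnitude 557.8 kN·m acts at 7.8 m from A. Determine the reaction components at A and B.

A_x = 0, A_y = -41.08 kN, B_y = 163.8 kN

Resultant of the distributed load: 2.88 × 4.4 = 12.672 kN at 4.9 m from A.
Moments about A: B_y·5.7 − 55·3.5 − (2.88·4.4)·4.9 − 55·2.2 − 557.8 = 0 → B_y = 933.3928/5.7 = 163.753 ≈ 163.8 kN.
ΣF_y = 0: A_y + 163.753 − 55 − 2.88·4.4 − 55 = 0 → A_y = -41.08 kN.
ΣF_x = 0: no horizontal applied forces, so A_x = 0.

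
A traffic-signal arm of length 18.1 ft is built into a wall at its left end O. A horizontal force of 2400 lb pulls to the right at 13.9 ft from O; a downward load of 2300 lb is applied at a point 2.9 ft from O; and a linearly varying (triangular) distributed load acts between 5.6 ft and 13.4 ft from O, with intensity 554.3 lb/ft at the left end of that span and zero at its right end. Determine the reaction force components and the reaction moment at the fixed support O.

Resultant of the triangular load: ½ × 554.3 × 7.8 = 2161.77 lb, acting at 8.2 ft from O (one-third of the span from the peak).
ΣF_x = 0: O_x + 2400 = 0 → O_x = -2400 lb.
ΣF_y = 0: O_y − 2300 − ½·554.3·7.8 = 0 → O_y = 4462 lb.
ΣM about O: M_O − 2300·2.9 − (½·554.3·7.8)·8.2 = 0 → M_O = 24400 lb·ft.

O_x = -2400 lb, O_y = 4462 lb, M_O = 24400 lb·ft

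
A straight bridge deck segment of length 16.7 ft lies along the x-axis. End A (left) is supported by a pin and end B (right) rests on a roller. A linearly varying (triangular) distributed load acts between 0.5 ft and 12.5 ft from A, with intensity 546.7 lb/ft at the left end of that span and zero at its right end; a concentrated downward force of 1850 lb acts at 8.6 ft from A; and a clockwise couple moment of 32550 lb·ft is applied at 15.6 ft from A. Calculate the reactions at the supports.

Resultant of the triangular load: ½ × 546.7 × 12 = 3280.2 lb, acting at 4.5 ft from A (one-third of the span from the peak).
ΣM about A: B_y·16.7 − (½·546.7·12)·4.5 − 1850·8.6 − 32550 = 0 → B_y = 63220.9/16.7 = 3785.68 ≈ 3786 lb.
ΣF_y = 0: A_y + 3785.68 − ½·546.7·12 − 1850 = 0 → A_y = 1345 lb.
ΣF_x = 0: no horizontal applied forces, so A_x = 0.

A_x = 0, A_y = 1345 lb, B_y = 3786 lb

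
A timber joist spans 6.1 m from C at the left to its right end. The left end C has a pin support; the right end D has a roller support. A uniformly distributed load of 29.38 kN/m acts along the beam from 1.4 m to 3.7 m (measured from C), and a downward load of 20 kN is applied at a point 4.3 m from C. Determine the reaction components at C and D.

C_x = 0, C_y = 45.23 kN, D_y = 42.35 kN

Resultant of the distributed load: 29.38 × 2.3 = 67.574 kN at 2.55 m from C.
ΣM about C: D_y·6.1 − (29.38·2.3)·2.55 − 20·4.3 = 0 → D_y = 258.3137/6.1 = 42.3465 ≈ 42.35 kN.
ΣF_y = 0: C_y + 42.3465 − 29.38·2.3 − 20 = 0 → C_y = 45.23 kN.
ΣF_x = 0: no horizontal applied forces, so C_x = 0.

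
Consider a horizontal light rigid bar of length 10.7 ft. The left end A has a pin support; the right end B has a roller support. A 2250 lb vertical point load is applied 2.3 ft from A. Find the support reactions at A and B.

Moments about A: B_y·10.7 − 2250·2.3 = 0 → B_y = 5175/10.7 = 483.645 ≈ 483.6 lb.
ΣF_y = 0: A_y + 483.645 − 2250 = 0 → A_y = 1766 lb.
ΣF_x = 0: no horizontal applied forces, so A_x = 0.

A_x = 0, A_y = 1766 lb, B_y = 483.6 lb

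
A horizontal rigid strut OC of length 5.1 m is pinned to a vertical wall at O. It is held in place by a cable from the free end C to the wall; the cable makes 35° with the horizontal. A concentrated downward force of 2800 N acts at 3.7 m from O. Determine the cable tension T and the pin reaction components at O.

T = 3542 N, O_x = 2901 N, O_y = 768.6 N

ΣM about O: T·sin35°·5.1 − 2800·3.7 = 0 → T = 10360/(5.1·0.573576) = 3541.59 ≈ 3542 N.
ΣF_x = 0: O_x − T·cos35° = 0 → O_x = 3541.59 × 0.819152 = 2901 N.
ΣF_y = 0: O_y + T·sin35° − 2800 = 0 → O_y = 2800 − 3541.59 × 0.573576 = 768.6 N.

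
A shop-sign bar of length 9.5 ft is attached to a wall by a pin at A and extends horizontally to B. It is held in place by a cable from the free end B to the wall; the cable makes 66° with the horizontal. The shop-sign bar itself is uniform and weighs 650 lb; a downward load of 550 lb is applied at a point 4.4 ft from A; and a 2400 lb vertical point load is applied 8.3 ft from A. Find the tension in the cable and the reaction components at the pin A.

T = 2930 lb, A_x = 1192 lb, A_y = 923.4 lb

ΣM about A: T·sin66°·9.5 − 650·4.75 − 550·4.4 − 2400·8.3 = 0 → T = 25427.5/(9.5·0.913545) = 2929.88 ≈ 2930 lb.
ΣF_x = 0: A_x − T·cos66° = 0 → A_x = 2929.88 × 0.406737 = 1192 lb.
ΣF_y = 0: A_y + T·sin66° − 650 − 550 − 2400 = 0 → A_y = 3600 − 2929.88 × 0.913545 = 923.4 lb.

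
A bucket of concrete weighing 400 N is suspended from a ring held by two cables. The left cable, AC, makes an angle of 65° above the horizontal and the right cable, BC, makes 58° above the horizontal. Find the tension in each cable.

T_AC = 252.7 N, T_BC = 201.6 N

ΣF_x = 0: −T_AC·cos65° + T_BC·cos58° = 0 → T_BC = 0.797514·T_AC.
ΣF_y = 0: T_AC·sin65° + T_BC·sin58° = 400.
Substitute: T_AC·(0.906308 + 0.797514·0.848048) = 400 → T_AC = 252.743 ≈ 252.7 N.
Then T_BC = 0.797514 × 252.743 = 201.6 N.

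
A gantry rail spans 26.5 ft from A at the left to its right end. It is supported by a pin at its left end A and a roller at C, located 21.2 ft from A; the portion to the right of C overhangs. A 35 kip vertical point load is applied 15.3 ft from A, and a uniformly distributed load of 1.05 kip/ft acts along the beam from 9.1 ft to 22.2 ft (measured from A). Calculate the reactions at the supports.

A_x = 0, A_y = 13.34 kip, C_y = 35.41 kip

Resultant of the distributed load: 1.05 × 13.1 = 13.755 kip at 15.65 ft from A.
Moments about A: C_y·21.2 − 35·15.3 − (1.05·13.1)·15.65 = 0 → C_y = 750.76575/21.2 = 35.4135 ≈ 35.41 kip.
ΣF_y = 0: A_y + 35.4135 − 35 − 1.05·13.1 = 0 → A_y = 13.34 kip.
ΣF_x = 0: no horizontal applied forces, so A_x = 0.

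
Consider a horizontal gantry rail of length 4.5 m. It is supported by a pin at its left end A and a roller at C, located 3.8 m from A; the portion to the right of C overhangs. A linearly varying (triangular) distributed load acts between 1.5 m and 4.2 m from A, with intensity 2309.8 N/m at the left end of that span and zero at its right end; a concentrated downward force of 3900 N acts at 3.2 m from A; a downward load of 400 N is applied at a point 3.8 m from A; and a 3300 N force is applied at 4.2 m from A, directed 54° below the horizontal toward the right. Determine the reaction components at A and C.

Resultant of the triangular load: ½ × 2309.8 × 2.7 = 3118.23 N, acting at 2.4 m from A (one-third of the span from the peak).
ΣM about A: C_y·3.8 − (½·2309.8·2.7)·2.4 − 3900·3.2 − 400·3.8 − 3300·sin54°·4.2 = 0 → C_y = 32696.7/3.8 = 8604.39 ≈ 8604 N.
ΣF_y = 0: A_y + 8604.39 − ½·2309.8·2.7 − 3900 − 400 − 3300·sin54° = 0 → A_y = 1484 N.
ΣF_x = 0: A_x + 3300·cos54° = 0 → A_x = -1940 N.

A_x = -1940 N, A_y = 1484 N, C_y = 8604 N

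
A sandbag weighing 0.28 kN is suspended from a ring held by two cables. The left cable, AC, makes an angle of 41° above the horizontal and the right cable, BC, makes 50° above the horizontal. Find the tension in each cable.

ΣF_x = 0: −T_AC·cos41° + T_BC·cos50° = 0 → T_BC = 1.17412·T_AC.
ΣF_y = 0: T_AC·sin41° + T_BC·sin50° = 0.28.
Substitute: T_AC·(0.656059 + 1.17412·0.766044) = 0.28 → T_AC = 0.180008 ≈ 0.1800 kN.
Then T_BC = 1.17412 × 0.180008 = 0.2114 kN.

T_AC = 0.1800 kN, T_BC = 0.2114 kN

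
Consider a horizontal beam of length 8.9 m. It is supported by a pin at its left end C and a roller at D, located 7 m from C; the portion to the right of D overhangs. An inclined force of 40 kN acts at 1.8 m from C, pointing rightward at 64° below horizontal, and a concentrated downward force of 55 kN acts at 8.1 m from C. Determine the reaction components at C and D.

ΣM about C: D_y·7 − 40·sin64°·1.8 − 55·8.1 = 0 → D_y = 510.213/7 = 72.8876 ≈ 72.89 kN.
ΣF_y = 0: C_y + 72.8876 − 40·sin64° − 55 = 0 → C_y = 18.06 kN.
ΣF_x = 0: C_x + 40·cos64° = 0 → C_x = -17.53 kN.

C_x = -17.53 kN, C_y = 18.06 kN, D_y = 72.89 kN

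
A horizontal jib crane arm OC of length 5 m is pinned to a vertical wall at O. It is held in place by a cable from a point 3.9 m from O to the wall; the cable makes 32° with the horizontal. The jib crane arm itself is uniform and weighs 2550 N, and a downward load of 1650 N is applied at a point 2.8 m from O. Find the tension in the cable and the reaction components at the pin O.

T = 5320 N, O_x = 4512 N, O_y = 1381 N

ΣM about O: T·sin32°·3.9 − 2550·2.5 − 1650·2.8 = 0 → T = 10995/(3.9·0.529919) = 5320.12 ≈ 5320 N.
ΣF_x = 0: O_x − T·cos32° = 0 → O_x = 5320.12 × 0.848048 = 4512 N.
ΣF_y = 0: O_y + T·sin32° − 2550 − 1650 = 0 → O_y = 4200 − 5320.12 × 0.529919 = 1381 N.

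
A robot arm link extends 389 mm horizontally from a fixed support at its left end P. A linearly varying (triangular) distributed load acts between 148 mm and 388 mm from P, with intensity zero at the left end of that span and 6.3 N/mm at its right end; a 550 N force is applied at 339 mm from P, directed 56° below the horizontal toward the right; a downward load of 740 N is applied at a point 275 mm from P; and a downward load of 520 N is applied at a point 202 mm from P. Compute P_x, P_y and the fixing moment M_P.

Resultant of the triangular load: ½ × 6.3 × 240 = 756 N, acting at 308 mm from P (one-third of the span from the peak).
ΣF_x = 0: P_x + 550·cos56° = 0 → P_x = -307.6 N.
ΣF_y = 0: P_y − ½·6.3·240 − 550·sin56° − 740 − 520 = 0 → P_y = 2472 N.
ΣM about P: M_P − (½·6.3·240)·308 − 550·sin56°·339 − 740·275 − 520·202 = 0 → M_P = 696000 N·mm.

P_x = -307.6 N, P_y = 2472 N, M_P = 696000 N·mm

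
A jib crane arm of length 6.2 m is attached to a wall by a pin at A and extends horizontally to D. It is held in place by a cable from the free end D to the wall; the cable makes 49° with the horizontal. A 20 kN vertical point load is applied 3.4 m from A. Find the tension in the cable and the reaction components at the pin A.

T = 14.53 kN, A_x = 9.534 kN, A_y = 9.032 kN

ΣM about A: T·sin49°·6.2 − 20·3.4 = 0 → T = 68/(6.2·0.75471) = 14.5324 ≈ 14.53 kN.
ΣF_x = 0: A_x − T·cos49° = 0 → A_x = 14.5324 × 0.656059 = 9.534 kN.
ΣF_y = 0: A_y + T·sin49° − 20 = 0 → A_y = 20 − 14.5324 × 0.75471 = 9.032 kN.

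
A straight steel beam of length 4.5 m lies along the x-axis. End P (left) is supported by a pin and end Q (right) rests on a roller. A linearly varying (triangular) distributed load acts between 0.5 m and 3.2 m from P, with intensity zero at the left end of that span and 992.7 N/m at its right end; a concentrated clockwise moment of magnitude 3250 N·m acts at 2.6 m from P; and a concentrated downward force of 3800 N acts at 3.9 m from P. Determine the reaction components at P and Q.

Resultant of the triangular load: ½ × 992.7 × 2.7 = 1340.145 N, acting at 2.3 m from P (one-third of the span from the peak).
Moments about P: Q_y·4.5 − (½·992.7·2.7)·2.3 − 3250 − 3800·3.9 = 0 → Q_y = 21152.3335/4.5 = 4700.52 ≈ 4701 N.
ΣF_y = 0: P_y + 4700.52 − ½·992.7·2.7 − 3800 = 0 → P_y = 439.6 N.
ΣF_x = 0: no horizontal applied forces, so P_x = 0.

P_x = 0, P_y = 439.6 N, Q_y = 4701 N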